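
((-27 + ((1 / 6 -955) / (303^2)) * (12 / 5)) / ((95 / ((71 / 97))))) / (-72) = 880802783 / 304567176600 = 0.00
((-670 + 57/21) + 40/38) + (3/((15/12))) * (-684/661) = -293944409/439565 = -668.72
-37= -37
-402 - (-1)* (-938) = -1340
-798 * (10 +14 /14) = -8778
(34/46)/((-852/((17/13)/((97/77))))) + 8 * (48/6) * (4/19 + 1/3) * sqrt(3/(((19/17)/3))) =-22253/24710556 + 1984 * sqrt(323)/361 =98.77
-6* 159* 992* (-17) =16088256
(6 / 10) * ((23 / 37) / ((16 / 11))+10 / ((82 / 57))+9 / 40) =4.56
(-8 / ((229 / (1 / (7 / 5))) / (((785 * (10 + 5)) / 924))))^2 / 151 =1540562500 / 2300516975911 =0.00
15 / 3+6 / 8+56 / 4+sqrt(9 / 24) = sqrt(6) / 4+79 / 4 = 20.36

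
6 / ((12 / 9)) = 9 / 2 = 4.50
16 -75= -59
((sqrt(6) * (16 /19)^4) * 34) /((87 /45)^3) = 7520256000 * sqrt(6) /3178398869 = 5.80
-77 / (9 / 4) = -308 / 9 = -34.22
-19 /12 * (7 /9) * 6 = -133 /18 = -7.39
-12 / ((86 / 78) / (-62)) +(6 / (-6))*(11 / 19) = 550831 / 817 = 674.21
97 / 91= 1.07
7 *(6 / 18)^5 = 0.03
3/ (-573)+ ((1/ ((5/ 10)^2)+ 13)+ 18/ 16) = 27687/ 1528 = 18.12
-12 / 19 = -0.63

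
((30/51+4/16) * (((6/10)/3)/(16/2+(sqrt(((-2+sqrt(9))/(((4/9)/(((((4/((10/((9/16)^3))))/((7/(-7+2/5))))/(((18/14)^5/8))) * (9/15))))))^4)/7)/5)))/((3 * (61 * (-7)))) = -77824000000/4757981589935077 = -0.00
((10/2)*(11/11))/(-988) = -5/988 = -0.01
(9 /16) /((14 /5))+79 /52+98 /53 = 550853 /154336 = 3.57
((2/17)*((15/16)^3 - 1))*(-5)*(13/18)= 46865/626688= 0.07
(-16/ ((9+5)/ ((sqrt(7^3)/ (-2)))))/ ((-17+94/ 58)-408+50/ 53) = -1537 *sqrt(7)/ 162321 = -0.03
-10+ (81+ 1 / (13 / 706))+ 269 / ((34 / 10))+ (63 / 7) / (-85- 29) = 1716101 / 8398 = 204.35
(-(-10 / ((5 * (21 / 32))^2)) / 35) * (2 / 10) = 2048 / 385875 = 0.01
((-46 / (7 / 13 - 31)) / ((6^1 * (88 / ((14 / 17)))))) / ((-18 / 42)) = -14651 / 2665872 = -0.01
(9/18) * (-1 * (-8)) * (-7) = -28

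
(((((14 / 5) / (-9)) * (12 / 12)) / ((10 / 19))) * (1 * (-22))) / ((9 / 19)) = 27.45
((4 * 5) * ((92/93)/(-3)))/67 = -1840/18693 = -0.10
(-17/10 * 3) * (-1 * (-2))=-51/5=-10.20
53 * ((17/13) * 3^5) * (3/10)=656829/130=5052.53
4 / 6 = 2 / 3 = 0.67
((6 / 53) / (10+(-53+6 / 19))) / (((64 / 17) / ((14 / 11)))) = -6783 / 7565008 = -0.00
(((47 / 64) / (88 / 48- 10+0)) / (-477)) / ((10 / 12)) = 0.00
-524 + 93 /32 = -16675 /32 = -521.09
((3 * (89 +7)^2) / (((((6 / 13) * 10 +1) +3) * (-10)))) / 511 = -11232 / 17885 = -0.63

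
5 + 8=13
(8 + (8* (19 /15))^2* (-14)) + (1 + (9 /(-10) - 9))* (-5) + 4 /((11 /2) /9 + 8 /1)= -19315417 /13950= -1384.62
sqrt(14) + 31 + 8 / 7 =sqrt(14) + 225 / 7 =35.88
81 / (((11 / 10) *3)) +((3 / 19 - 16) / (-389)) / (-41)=81815059 / 3333341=24.54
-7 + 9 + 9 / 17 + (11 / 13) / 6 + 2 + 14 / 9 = 24767 / 3978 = 6.23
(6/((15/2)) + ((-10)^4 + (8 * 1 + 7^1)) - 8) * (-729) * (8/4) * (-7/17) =510698034/85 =6008212.16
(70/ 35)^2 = 4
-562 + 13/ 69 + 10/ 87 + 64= -995891/ 2001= -497.70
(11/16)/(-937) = -11/14992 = -0.00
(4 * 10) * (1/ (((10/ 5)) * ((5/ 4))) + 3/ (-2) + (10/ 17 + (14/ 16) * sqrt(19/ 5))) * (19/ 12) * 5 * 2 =-5510/ 17 + 665 * sqrt(95)/ 6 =756.15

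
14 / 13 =1.08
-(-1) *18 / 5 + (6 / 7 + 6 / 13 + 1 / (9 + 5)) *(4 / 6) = 6179 / 1365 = 4.53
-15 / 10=-3 / 2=-1.50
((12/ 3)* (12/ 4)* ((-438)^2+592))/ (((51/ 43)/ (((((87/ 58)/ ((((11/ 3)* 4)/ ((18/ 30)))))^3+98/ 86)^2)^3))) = 254729537318312363156143353382279320230620064850342495193139629/ 59678705383667717576468080662891462656000000000000000000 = 4268348.91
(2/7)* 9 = 18/7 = 2.57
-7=-7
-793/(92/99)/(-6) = 26169/184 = 142.22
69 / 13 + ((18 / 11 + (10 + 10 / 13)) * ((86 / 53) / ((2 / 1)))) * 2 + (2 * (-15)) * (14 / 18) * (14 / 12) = -121736 / 68211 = -1.78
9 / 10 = 0.90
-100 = -100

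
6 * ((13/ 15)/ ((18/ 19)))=247/ 45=5.49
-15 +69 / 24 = -97 / 8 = -12.12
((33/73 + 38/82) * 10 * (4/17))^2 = 12012160000/2588876161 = 4.64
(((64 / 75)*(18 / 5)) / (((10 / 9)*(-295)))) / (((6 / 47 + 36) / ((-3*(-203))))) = -8243424 / 52178125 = -0.16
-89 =-89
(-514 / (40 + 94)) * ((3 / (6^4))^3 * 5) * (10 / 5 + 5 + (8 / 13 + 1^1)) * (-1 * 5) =0.00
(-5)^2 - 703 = -678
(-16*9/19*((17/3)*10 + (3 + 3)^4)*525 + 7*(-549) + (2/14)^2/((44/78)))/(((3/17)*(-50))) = 125025611903/204820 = 610417.01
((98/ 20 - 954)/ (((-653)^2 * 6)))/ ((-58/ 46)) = 218293/ 741951660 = 0.00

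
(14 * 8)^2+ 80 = 12624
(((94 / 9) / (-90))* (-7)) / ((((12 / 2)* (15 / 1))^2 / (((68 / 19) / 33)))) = 5593 / 514218375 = 0.00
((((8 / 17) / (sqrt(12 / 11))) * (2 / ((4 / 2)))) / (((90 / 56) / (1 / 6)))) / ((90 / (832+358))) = 392 * sqrt(33) / 3645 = 0.62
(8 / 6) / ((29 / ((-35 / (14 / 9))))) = -1.03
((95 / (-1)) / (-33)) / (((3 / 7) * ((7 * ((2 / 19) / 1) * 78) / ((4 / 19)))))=95 / 3861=0.02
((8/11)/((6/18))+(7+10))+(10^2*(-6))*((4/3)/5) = -1549/11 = -140.82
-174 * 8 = -1392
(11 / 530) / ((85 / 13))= 143 / 45050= 0.00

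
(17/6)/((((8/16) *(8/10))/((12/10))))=17/2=8.50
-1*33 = -33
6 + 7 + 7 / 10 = 137 / 10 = 13.70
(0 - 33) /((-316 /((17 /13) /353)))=561 /1450124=0.00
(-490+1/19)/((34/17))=-244.97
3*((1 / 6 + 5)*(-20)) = -310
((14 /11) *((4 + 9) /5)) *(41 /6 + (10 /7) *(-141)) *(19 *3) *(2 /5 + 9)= -8625487 /25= -345019.48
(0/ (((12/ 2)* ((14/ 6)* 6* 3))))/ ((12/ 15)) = 0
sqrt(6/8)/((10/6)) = 3 * sqrt(3)/10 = 0.52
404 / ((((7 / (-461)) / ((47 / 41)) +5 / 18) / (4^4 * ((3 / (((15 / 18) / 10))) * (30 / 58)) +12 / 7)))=152524838179872 / 20943307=7282748.53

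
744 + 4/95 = 70684/95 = 744.04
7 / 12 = 0.58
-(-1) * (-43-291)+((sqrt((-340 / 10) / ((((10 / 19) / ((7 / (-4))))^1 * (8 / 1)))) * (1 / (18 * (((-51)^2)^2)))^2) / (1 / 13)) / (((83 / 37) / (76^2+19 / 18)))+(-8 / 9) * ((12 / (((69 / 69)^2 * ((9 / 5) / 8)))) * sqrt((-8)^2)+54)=-20554 / 27+50017747 * sqrt(22610) / 886169927078801058240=-761.26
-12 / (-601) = 12 / 601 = 0.02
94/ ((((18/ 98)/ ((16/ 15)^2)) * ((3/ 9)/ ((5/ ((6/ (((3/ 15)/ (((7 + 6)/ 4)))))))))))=2358272/ 26325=89.58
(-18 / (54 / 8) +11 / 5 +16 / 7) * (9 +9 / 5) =3438 / 175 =19.65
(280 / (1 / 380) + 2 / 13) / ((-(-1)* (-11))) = -1383202 / 143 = -9672.74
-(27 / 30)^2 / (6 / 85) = -459 / 40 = -11.48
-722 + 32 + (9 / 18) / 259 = -357419 / 518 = -690.00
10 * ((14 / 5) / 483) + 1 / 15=43 / 345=0.12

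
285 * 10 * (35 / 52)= 49875 / 26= 1918.27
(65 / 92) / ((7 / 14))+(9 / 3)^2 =479 / 46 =10.41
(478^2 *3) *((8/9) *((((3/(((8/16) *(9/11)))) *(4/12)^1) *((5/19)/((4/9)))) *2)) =100532960/57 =1763736.14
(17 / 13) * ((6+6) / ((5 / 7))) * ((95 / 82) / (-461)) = -13566 / 245713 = -0.06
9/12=3/4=0.75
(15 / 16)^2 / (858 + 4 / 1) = 225 / 220672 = 0.00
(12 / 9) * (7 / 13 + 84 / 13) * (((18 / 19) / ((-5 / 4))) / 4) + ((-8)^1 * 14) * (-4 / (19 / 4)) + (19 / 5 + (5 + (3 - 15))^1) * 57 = -8536 / 95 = -89.85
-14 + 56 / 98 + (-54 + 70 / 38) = -8723 / 133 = -65.59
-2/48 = -1/24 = -0.04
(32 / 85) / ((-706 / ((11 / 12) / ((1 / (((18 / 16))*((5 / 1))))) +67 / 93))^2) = 305865121 / 11725846462080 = 0.00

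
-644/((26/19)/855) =-5230890/13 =-402376.15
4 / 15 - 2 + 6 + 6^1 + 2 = 184 / 15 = 12.27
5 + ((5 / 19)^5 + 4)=22288016 / 2476099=9.00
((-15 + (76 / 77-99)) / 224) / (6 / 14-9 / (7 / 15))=4351 / 162624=0.03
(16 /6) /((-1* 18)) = -0.15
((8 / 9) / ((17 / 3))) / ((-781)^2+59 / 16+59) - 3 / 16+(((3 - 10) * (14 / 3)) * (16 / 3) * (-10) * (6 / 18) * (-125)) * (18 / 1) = -3468969332765313 / 2654823088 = -1306666.85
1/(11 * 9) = 1/99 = 0.01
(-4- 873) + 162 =-715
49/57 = 0.86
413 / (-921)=-0.45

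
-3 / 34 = -0.09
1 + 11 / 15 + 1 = 2.73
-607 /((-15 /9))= 1821 /5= 364.20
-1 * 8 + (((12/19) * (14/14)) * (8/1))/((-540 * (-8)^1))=-6839/855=-8.00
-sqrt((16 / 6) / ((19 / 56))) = -8*sqrt(399) / 57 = -2.80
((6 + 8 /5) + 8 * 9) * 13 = 5174 /5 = 1034.80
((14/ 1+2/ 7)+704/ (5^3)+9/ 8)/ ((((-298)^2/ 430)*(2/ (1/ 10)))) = 6333857/ 1243256000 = 0.01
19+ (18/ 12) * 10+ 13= 47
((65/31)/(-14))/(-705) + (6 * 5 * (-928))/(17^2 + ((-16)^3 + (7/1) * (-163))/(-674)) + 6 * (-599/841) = -1009670738687609/10294014475542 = -98.08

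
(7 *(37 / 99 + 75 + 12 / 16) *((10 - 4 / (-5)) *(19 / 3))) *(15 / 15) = 801857 / 22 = 36448.05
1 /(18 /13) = 13 /18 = 0.72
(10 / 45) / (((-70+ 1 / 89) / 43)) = -7654 / 56061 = -0.14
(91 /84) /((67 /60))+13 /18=2041 /1206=1.69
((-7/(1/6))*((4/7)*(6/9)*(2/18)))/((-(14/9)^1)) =8/7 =1.14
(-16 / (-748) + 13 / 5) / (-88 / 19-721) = -0.00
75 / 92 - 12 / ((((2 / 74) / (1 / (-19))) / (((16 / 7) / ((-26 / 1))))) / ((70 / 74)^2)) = -860175 / 840788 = -1.02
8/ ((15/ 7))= 56/ 15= 3.73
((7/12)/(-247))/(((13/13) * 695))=-7/2059980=-0.00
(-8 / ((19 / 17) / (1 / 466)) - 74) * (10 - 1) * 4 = -11795976 / 4427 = -2664.55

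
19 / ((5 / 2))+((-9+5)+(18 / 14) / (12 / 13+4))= 8649 / 2240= 3.86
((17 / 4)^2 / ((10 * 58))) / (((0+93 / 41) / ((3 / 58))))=11849 / 16685440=0.00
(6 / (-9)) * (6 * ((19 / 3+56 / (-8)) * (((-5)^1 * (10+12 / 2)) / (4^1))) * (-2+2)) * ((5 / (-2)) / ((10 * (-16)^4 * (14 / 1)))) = 0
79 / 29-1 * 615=-17756 / 29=-612.28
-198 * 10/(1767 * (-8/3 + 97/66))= 43560/46531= 0.94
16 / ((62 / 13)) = 104 / 31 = 3.35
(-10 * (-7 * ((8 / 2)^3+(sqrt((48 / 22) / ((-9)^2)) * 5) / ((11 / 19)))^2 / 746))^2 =8774944736768000 * sqrt(66) / 5444868092697+26620485337334862400 / 179680647059001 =161247.13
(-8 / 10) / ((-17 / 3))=12 / 85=0.14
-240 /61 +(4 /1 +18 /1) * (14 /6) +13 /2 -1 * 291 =-86779 /366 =-237.10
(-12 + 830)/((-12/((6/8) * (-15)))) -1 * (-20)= 6295/8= 786.88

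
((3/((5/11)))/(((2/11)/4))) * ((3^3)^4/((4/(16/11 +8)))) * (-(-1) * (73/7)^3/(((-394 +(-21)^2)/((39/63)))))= 1537315542883692/564235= 2724601527.53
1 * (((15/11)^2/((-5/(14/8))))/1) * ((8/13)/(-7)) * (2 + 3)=450/1573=0.29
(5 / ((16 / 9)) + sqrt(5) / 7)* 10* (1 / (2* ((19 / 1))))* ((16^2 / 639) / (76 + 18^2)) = 16* sqrt(5) / 424935 + 1 / 1349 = 0.00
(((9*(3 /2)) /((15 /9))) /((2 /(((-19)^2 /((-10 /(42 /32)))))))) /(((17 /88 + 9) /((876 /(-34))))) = 1479272949 /2750600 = 537.80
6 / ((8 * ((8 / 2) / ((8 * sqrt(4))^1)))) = 3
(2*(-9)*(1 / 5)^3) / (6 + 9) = -6 / 625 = -0.01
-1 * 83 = -83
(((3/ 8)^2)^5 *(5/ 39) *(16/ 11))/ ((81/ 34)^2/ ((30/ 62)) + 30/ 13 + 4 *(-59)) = -142209675/ 3077965982203904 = -0.00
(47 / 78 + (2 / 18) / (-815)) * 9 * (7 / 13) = 804223 / 275470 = 2.92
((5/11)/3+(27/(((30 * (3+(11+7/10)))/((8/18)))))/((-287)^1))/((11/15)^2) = 5270325/18717853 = 0.28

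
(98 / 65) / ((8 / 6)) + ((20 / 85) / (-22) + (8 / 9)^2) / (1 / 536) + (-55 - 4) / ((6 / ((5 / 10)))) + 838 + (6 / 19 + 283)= 1535.30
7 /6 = 1.17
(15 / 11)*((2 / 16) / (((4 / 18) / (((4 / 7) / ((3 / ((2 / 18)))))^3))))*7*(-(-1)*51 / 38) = 170 / 2488563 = 0.00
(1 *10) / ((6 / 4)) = 20 / 3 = 6.67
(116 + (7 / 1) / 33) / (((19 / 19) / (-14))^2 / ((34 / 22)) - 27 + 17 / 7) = -982940 / 207801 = -4.73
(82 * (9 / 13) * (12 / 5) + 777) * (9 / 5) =534249 / 325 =1643.84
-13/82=-0.16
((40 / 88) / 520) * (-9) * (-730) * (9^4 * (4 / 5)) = 4310577 / 143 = 30143.90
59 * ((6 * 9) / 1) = 3186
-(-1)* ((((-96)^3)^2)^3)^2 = 230019359300543000719451366059583317129007590117361290008767206885687296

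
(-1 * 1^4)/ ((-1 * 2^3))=1/ 8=0.12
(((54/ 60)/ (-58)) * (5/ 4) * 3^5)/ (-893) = 2187/ 414352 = 0.01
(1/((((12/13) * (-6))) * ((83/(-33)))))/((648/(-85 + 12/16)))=-48191/5163264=-0.01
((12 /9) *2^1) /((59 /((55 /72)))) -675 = -1075220 /1593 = -674.97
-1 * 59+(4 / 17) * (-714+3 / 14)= -27007 / 119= -226.95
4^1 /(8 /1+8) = 1 /4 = 0.25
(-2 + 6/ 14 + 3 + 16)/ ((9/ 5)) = 610/ 63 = 9.68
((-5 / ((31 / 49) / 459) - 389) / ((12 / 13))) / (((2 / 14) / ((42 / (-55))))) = 39657709 / 1705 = 23259.65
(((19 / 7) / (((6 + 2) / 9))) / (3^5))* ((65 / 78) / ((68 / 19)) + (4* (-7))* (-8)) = 1738253 / 616896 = 2.82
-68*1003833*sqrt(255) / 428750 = -34130322*sqrt(255) / 214375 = -2542.36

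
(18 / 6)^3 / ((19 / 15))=405 / 19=21.32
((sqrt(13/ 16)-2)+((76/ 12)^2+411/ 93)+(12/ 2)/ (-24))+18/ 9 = sqrt(13)/ 4+49417/ 1116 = 45.18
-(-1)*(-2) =-2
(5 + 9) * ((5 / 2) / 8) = 35 / 8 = 4.38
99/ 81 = 11/ 9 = 1.22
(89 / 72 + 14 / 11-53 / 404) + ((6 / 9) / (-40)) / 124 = 58956497 / 24797520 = 2.38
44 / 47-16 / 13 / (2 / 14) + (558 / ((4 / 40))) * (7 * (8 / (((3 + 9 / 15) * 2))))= 26512708 / 611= 43392.32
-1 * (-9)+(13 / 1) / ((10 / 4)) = 71 / 5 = 14.20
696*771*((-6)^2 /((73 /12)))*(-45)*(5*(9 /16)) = -401910682.19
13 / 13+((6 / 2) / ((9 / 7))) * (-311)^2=225683.33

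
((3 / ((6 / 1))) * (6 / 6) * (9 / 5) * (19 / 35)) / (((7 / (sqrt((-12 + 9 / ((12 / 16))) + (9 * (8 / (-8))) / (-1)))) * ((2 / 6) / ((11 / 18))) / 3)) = 5643 / 4900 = 1.15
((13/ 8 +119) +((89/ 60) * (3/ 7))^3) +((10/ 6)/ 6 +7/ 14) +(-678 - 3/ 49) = -13740892279/ 24696000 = -556.40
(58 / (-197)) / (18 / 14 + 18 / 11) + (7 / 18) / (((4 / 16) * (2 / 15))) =512659 / 44325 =11.57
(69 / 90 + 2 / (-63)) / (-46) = -0.02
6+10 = 16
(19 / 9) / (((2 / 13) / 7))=1729 / 18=96.06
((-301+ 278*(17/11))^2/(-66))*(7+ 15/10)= -34037825/15972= -2131.09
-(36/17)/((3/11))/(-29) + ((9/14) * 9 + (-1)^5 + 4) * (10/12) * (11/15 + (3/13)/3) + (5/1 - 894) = -237630343/269178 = -882.80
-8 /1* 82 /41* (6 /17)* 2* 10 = -1920 /17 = -112.94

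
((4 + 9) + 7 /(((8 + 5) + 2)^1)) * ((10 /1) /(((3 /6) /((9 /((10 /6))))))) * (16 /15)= 38784 /25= 1551.36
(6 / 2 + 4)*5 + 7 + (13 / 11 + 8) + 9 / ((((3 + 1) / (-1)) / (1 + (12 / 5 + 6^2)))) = -8243 / 220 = -37.47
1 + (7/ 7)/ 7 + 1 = 15/ 7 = 2.14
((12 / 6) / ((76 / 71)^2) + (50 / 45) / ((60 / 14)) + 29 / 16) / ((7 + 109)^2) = 595309 / 2098490112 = 0.00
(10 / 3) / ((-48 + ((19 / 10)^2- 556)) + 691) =1000 / 27183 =0.04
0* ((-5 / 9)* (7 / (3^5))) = 0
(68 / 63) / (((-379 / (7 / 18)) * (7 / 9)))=-34 / 23877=-0.00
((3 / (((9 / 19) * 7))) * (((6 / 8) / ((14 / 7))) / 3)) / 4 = 19 / 672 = 0.03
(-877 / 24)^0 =1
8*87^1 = 696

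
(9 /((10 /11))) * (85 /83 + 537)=5326.44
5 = 5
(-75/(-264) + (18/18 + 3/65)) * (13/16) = 7609/7040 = 1.08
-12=-12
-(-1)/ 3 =1/ 3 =0.33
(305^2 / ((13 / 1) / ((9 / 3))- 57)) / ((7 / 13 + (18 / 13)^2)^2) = -318826443 / 1088462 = -292.91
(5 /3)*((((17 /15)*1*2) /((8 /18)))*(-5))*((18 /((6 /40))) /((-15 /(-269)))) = -91460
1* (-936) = -936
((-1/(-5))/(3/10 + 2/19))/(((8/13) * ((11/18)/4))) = 4446/847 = 5.25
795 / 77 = 10.32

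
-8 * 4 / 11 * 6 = -192 / 11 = -17.45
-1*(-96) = 96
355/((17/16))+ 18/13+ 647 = 217133/221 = 982.50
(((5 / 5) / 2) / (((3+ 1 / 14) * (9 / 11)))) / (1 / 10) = 770 / 387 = 1.99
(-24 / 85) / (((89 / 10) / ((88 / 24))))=-176 / 1513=-0.12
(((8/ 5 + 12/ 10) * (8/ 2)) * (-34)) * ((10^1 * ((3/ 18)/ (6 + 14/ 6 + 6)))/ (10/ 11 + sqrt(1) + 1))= -1309/ 86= -15.22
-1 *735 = -735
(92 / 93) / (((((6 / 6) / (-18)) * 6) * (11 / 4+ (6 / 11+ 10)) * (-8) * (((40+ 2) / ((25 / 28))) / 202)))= 127765 / 1066338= 0.12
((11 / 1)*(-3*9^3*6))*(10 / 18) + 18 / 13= -1042452 / 13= -80188.62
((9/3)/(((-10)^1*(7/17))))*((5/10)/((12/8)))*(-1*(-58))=-493/35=-14.09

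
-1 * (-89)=89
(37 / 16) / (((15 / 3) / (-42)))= -777 / 40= -19.42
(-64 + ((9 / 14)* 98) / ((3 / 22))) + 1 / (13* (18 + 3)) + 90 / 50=545732 / 1365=399.80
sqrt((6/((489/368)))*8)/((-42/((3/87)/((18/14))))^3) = -2*sqrt(3749)/78247935981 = -0.00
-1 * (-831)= 831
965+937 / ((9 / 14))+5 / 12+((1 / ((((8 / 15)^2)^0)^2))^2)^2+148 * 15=167183 / 36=4643.97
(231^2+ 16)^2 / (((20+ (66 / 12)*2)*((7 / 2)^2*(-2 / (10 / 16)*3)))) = -14245520645 / 18228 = -781518.58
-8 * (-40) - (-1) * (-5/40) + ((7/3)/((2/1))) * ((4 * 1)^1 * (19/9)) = 71221/216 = 329.73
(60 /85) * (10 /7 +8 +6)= 1296 /119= 10.89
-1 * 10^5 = -100000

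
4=4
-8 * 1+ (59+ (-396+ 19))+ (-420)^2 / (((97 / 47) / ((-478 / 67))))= -3965121074 / 6499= -610112.49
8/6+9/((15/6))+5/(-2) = 73/30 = 2.43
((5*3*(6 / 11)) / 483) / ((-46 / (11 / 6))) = -5 / 7406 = -0.00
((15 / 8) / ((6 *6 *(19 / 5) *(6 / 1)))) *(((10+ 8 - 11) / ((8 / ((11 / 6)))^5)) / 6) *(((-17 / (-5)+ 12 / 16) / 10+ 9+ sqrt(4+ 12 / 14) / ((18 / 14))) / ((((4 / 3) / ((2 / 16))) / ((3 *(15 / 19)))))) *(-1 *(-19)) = 140919625 *sqrt(238) / 178468776050688+ 10614066155 / 158638912045056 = 0.00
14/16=7/8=0.88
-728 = -728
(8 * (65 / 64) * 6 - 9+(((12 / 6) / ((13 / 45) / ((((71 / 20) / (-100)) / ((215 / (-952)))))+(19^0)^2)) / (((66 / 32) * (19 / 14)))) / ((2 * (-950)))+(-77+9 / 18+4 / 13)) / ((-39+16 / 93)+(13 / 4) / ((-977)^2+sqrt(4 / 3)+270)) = 4811027938775015736656795260647 / 5125956671184154044766324808725 - 22652608321528074 * sqrt(3) / 394304359321858003443563446825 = 0.94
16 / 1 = 16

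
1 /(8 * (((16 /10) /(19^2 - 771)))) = -1025 /32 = -32.03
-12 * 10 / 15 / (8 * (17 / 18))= -18 / 17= -1.06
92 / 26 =46 / 13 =3.54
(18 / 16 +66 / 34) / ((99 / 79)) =10981 / 4488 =2.45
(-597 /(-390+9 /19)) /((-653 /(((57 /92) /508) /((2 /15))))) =-3232755 /150578811872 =-0.00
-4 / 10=-2 / 5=-0.40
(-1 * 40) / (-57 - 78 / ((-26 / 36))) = -0.78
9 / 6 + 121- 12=221 / 2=110.50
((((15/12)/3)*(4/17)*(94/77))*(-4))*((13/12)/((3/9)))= -6110/3927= -1.56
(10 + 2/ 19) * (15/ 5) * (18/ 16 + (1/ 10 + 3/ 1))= 128.08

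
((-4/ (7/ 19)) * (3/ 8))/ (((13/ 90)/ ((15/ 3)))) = -12825/ 91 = -140.93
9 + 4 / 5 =49 / 5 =9.80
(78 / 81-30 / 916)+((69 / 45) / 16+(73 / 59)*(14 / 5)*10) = 1040988017 / 29183760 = 35.67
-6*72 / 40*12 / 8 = -81 / 5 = -16.20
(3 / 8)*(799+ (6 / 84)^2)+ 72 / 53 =300.99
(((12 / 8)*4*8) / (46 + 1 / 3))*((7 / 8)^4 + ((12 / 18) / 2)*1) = 33897 / 35584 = 0.95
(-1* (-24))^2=576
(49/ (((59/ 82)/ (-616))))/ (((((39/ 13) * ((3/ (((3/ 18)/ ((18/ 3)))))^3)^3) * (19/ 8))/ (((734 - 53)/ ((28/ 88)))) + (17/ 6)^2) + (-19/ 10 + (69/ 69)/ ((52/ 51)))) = -7230944841120/ 1147052593212471245463311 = -0.00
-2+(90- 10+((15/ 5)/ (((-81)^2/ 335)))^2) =373183807/ 4782969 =78.02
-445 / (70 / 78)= -3471 / 7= -495.86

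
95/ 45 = 19/ 9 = 2.11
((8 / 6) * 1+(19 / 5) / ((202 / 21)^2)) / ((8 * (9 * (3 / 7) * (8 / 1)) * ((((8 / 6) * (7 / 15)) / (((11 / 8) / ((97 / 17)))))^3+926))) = 8663899749830325 / 1467761824071860736512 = 0.00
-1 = -1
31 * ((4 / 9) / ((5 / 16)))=1984 / 45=44.09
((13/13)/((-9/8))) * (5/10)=-4/9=-0.44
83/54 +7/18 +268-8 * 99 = -14096/27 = -522.07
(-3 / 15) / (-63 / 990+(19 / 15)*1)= -66 / 397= -0.17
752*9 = 6768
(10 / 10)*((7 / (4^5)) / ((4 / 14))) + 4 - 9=-4.98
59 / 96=0.61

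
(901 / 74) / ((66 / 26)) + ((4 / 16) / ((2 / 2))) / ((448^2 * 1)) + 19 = 23326221509 / 980238336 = 23.80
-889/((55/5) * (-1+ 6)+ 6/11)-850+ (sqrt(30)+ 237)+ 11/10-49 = -4135889/6110+ sqrt(30) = -671.43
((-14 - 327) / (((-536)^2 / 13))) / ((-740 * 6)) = 4433 / 1275594240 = 0.00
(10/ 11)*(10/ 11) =100/ 121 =0.83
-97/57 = -1.70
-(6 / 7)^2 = -36 / 49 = -0.73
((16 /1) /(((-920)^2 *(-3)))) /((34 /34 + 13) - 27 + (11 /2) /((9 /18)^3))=-1 /4919700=-0.00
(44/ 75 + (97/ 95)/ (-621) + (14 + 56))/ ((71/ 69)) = 20820817/ 303525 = 68.60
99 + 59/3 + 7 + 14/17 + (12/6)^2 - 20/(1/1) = 5635/51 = 110.49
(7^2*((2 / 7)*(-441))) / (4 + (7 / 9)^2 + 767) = -250047 / 31250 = -8.00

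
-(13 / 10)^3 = -2197 / 1000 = -2.20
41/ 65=0.63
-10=-10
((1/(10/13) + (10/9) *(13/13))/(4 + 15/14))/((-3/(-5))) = 1519/1917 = 0.79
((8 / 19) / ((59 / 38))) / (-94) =-8 / 2773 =-0.00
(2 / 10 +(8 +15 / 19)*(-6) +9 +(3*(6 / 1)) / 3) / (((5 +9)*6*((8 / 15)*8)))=-1783 / 17024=-0.10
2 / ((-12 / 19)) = -19 / 6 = -3.17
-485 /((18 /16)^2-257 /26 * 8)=403520 /64739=6.23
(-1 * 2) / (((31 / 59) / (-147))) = 17346 / 31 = 559.55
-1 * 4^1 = -4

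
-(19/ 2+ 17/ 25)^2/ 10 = -259081/ 25000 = -10.36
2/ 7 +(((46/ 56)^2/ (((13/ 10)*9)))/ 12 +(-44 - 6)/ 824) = 13029179/ 56687904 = 0.23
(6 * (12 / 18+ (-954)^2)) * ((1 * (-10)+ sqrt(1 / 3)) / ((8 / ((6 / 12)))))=-6825875 / 2+ 1365175 * sqrt(3) / 12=-3215891.46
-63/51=-21/17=-1.24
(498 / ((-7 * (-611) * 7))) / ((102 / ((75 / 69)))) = 2075 / 11706149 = 0.00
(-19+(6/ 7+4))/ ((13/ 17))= -1683/ 91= -18.49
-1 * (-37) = 37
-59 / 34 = -1.74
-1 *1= -1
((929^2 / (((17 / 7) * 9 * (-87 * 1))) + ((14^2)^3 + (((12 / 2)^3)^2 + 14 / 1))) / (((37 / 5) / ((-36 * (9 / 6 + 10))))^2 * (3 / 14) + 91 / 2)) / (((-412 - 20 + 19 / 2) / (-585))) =1344289026933493200 / 5831090657821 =230538.18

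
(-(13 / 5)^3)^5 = -51185893014090757 / 30517578125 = -1677259.34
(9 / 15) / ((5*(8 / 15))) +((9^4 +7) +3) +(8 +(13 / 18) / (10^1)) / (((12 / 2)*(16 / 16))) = 887297 / 135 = 6572.57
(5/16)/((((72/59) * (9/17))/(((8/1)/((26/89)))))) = 446335/33696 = 13.25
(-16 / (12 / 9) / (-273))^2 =16 / 8281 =0.00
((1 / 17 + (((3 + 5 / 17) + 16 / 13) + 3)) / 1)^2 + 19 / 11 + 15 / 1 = 39885480 / 537251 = 74.24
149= 149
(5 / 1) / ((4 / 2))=5 / 2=2.50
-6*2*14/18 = -28/3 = -9.33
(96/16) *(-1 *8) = -48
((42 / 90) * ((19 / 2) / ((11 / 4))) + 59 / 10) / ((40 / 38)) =47101 / 6600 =7.14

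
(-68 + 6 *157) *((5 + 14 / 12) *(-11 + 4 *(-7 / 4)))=-97014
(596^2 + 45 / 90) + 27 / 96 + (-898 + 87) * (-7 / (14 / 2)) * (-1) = 11340985 / 32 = 354405.78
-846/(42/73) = -10293/7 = -1470.43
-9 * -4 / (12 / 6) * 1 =18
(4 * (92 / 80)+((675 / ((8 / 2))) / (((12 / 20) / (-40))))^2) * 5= 632812523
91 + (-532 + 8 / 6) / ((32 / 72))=-1103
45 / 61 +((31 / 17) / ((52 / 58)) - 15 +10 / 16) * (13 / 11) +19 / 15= -17220721 / 1368840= -12.58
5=5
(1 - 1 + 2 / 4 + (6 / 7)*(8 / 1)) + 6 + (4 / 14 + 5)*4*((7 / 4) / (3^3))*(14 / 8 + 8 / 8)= 12947 / 756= 17.13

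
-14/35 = -2/5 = -0.40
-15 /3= -5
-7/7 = -1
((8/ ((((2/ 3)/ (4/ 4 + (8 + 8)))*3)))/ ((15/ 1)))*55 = 748/ 3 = 249.33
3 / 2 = 1.50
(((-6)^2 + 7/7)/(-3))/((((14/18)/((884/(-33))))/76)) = 2485808/77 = 32283.22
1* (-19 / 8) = -19 / 8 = -2.38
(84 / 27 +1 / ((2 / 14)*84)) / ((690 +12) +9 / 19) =2185 / 480492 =0.00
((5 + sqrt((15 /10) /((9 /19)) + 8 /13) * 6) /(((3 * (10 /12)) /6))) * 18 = 216 + 216 * sqrt(23010) /65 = 720.08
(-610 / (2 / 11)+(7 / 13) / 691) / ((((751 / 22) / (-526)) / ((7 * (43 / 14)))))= 7498263674484 / 6746233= 1111474.16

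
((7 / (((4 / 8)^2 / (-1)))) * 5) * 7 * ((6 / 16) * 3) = -2205 / 2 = -1102.50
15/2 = 7.50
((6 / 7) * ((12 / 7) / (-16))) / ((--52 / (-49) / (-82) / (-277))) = 102213 / 52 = 1965.63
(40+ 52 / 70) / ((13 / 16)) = 22816 / 455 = 50.15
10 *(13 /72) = 65 /36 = 1.81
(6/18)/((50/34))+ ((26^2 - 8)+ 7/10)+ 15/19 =1908691/2850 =669.72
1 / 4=0.25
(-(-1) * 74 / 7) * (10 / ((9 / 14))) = 164.44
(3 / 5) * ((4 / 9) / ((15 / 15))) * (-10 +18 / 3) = -16 / 15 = -1.07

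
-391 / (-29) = 391 / 29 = 13.48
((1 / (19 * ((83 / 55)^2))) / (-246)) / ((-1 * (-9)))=-3025 / 289792674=-0.00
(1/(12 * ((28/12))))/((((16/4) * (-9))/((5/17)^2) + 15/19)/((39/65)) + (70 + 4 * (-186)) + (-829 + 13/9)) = -855/52520524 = -0.00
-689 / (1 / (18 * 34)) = -421668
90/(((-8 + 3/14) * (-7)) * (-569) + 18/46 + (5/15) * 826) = -12420/4241399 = -0.00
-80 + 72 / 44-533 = -6725 / 11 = -611.36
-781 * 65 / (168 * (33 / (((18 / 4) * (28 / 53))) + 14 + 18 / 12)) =-50765 / 4936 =-10.28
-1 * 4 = -4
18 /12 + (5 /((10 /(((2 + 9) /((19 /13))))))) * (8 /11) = 161 /38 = 4.24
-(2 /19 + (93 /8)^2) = -164459 /1216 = -135.25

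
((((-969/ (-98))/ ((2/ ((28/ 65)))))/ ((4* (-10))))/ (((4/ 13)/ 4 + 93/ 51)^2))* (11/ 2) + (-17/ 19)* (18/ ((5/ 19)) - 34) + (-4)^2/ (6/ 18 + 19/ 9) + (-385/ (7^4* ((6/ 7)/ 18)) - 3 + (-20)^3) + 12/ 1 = -275920920293789/ 34409760000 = -8018.68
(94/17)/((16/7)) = 2.42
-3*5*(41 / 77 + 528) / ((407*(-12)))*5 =1017425 / 125356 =8.12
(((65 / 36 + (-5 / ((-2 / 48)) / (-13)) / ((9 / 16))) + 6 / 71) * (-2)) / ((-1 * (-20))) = 482477 / 332280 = 1.45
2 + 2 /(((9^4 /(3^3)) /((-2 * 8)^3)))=-7706 /243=-31.71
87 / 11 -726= -7899 / 11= -718.09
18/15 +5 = 31/5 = 6.20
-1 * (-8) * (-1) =-8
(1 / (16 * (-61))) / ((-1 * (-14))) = -1 / 13664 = -0.00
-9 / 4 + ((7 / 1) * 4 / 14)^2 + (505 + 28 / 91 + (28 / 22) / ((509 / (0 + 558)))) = 148035057 / 291148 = 508.45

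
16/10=8/5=1.60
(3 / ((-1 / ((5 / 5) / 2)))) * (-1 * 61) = 183 / 2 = 91.50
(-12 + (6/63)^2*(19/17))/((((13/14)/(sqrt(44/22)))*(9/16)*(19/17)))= -29.05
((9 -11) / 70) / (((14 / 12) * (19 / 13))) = -78 / 4655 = -0.02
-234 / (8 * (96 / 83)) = -3237 / 128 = -25.29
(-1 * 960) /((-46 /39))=18720 /23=813.91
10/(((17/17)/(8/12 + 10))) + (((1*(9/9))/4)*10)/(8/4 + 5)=107.02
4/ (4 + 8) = 0.33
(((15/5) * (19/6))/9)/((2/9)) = 19/4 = 4.75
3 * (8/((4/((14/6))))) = 14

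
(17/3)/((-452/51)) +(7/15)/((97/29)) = -328739/657660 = -0.50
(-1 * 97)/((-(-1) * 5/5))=-97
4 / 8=1 / 2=0.50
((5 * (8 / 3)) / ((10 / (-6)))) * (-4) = 32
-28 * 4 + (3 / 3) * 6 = -106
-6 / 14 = -0.43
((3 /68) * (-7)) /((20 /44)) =-231 /340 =-0.68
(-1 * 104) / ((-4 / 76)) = 1976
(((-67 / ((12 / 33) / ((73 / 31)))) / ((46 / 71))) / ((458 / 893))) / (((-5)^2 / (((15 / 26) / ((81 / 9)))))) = -3411144803 / 1018848480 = -3.35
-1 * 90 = -90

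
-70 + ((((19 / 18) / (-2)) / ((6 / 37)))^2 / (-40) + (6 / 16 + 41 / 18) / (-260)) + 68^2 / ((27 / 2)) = 6604932227 / 24261120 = 272.24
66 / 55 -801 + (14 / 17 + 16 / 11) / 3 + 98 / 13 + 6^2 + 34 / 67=-614856373 / 814385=-754.99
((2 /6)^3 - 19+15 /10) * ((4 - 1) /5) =-943 /90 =-10.48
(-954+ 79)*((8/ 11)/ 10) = -700/ 11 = -63.64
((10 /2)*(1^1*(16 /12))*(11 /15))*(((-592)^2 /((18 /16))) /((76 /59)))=1819609088 /1539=1182332.09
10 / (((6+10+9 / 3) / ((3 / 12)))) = 5 / 38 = 0.13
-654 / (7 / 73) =-6820.29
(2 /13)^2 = 4 /169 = 0.02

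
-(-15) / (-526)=-15 / 526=-0.03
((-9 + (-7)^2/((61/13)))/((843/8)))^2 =495616/2644324929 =0.00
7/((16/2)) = 7/8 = 0.88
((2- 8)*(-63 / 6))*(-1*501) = -31563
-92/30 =-46/15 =-3.07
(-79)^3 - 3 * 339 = -494056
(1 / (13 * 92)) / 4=1 / 4784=0.00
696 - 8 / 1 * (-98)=1480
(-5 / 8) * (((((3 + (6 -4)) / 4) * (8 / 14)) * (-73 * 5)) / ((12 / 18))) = 27375 / 112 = 244.42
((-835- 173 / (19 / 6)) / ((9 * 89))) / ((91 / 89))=-16903 / 15561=-1.09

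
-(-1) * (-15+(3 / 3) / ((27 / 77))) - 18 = -30.15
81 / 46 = 1.76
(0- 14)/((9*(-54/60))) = 140/81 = 1.73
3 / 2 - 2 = -1 / 2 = -0.50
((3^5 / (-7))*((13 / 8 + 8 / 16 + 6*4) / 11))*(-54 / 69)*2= 41553 / 322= 129.05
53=53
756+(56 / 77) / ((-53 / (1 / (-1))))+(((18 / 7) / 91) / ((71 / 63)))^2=756.01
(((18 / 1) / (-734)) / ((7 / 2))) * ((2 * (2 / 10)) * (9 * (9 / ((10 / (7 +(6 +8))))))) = -4374 / 9175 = -0.48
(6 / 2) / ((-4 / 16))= -12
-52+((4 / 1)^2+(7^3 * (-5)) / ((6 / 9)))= -5217 / 2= -2608.50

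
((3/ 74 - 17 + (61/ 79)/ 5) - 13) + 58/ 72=-15257783/ 526140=-29.00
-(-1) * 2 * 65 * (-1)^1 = -130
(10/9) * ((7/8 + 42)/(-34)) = -1715/1224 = -1.40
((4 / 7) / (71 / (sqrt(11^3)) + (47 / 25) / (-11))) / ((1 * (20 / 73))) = 2075755 / 21884282 + 7126625 * sqrt(11) / 21884282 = 1.17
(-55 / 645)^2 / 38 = 121 / 632358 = 0.00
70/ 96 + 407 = 19571/ 48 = 407.73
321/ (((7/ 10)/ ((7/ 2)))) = 1605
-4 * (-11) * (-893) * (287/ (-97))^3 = 928859068676/ 912673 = 1017734.80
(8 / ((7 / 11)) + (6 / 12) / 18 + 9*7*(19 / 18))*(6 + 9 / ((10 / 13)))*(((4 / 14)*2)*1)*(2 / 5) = 1176047 / 3675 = 320.01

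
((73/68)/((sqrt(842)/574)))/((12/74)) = 130.95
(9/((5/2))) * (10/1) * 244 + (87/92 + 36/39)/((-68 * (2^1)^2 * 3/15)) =2857529433/325312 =8783.97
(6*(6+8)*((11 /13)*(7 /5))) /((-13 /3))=-19404 /845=-22.96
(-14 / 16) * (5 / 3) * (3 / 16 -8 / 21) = 325 / 1152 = 0.28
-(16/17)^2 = -256/289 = -0.89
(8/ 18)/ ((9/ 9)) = 4/ 9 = 0.44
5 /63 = 0.08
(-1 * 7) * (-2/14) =1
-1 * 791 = -791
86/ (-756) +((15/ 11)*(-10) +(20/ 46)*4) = -1148659/ 95634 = -12.01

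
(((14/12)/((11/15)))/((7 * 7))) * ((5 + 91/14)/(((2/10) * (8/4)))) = 575/616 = 0.93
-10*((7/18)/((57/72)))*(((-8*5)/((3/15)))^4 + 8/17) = -7616000002240/969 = -7859649125.12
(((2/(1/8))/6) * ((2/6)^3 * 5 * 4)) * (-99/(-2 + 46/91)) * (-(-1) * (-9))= -20020/17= -1177.65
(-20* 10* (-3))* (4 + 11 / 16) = 5625 / 2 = 2812.50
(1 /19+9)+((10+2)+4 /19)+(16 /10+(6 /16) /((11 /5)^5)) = 2799312801 /122398760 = 22.87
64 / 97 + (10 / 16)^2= 6521 / 6208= 1.05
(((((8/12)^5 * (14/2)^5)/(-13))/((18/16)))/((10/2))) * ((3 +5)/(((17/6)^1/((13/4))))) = -17210368/61965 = -277.74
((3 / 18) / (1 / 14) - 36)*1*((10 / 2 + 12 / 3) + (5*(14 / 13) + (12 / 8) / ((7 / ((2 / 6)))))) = -88577 / 182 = -486.69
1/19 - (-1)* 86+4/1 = 1711/19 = 90.05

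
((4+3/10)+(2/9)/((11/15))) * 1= 1519/330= 4.60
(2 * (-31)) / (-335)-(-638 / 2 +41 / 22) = 2338659 / 7370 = 317.32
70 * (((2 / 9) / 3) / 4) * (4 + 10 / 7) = 190 / 27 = 7.04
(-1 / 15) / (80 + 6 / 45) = -1 / 1202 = -0.00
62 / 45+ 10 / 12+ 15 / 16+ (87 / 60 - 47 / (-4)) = 11771 / 720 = 16.35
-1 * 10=-10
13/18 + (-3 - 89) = -1643/18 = -91.28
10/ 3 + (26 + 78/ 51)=1574/ 51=30.86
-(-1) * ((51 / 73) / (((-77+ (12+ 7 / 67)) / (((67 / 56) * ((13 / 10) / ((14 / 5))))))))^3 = -26362670492260741743 / 123275099474612861479682048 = -0.00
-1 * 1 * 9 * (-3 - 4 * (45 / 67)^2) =194103 / 4489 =43.24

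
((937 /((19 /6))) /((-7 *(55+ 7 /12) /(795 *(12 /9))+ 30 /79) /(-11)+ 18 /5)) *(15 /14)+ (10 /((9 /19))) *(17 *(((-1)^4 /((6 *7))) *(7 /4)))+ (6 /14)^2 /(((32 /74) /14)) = 11323445958571 /103892197752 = 108.99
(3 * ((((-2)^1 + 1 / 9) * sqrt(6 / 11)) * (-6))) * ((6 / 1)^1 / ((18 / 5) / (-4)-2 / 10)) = -2040 * sqrt(66) / 121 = -136.97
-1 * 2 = -2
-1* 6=-6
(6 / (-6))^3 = -1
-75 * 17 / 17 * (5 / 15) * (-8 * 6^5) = 1555200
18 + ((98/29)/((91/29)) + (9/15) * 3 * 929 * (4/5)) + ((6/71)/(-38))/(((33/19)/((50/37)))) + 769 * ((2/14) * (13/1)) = 2784.98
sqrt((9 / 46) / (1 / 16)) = 6 * sqrt(46) / 23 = 1.77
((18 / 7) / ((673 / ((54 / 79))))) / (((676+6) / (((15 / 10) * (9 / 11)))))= 6561 / 1396005919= 0.00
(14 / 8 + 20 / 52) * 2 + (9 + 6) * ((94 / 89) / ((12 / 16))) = 58759 / 2314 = 25.39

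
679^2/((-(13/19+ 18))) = -24675.43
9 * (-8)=-72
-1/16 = -0.06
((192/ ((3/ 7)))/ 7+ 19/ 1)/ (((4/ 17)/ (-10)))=-7055/ 2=-3527.50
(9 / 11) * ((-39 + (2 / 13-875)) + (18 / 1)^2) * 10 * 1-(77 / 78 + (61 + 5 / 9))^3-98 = -35174286580097 / 140941944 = -249565.78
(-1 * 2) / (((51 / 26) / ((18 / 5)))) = -312 / 85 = -3.67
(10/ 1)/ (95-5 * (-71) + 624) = 5/ 537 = 0.01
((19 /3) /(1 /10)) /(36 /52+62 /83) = 205010 /4659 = 44.00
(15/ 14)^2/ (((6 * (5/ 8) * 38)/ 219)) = 3285/ 1862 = 1.76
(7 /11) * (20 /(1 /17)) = 2380 /11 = 216.36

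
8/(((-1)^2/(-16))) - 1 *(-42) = -86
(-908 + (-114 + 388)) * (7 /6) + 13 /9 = -6644 /9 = -738.22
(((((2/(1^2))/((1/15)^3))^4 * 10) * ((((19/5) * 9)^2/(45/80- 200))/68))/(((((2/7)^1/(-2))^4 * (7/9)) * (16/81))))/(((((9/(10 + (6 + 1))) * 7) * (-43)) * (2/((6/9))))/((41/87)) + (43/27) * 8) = 336052071638240949140625000/12030424201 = 27933518055856037.98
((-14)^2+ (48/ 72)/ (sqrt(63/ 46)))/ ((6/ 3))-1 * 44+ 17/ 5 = sqrt(322)/ 63+ 287/ 5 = 57.68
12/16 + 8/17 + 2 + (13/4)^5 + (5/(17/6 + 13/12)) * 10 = 309742915/818176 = 378.58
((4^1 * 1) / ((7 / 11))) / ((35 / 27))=1188 / 245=4.85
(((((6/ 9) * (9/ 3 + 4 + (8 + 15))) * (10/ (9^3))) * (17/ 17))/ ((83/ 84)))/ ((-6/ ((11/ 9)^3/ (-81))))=3726800/ 3572877843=0.00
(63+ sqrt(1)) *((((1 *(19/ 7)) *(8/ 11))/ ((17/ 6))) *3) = 175104/ 1309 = 133.77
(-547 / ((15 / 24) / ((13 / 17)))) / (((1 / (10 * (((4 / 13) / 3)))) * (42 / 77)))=-192544 / 153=-1258.46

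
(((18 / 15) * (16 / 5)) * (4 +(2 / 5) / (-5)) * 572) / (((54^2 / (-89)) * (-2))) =131.40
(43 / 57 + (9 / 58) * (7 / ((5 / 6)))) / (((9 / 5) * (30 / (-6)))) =-17008 / 74385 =-0.23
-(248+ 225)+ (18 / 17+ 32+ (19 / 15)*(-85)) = -27928 / 51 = -547.61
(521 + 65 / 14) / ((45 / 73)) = 179069 / 210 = 852.71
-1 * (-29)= 29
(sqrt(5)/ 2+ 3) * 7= 7 * sqrt(5)/ 2+ 21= 28.83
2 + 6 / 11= 28 / 11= 2.55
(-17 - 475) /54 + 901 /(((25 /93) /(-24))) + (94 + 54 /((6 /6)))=-18068038 /225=-80302.39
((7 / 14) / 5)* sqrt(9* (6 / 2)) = 3* sqrt(3) / 10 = 0.52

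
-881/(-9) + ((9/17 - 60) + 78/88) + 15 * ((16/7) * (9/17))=2707553/47124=57.46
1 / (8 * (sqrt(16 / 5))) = sqrt(5) / 32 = 0.07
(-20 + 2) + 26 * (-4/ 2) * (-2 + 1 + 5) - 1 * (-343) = 117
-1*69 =-69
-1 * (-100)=100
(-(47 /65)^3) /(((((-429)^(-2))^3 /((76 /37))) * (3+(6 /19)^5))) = -18478538210232772260315012 /11463945875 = -1611882890212334.70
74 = 74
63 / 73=0.86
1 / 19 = 0.05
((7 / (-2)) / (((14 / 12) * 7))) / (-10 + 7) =1 / 7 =0.14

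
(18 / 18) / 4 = 1 / 4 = 0.25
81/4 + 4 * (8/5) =533/20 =26.65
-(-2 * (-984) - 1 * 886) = -1082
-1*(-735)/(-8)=-735/8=-91.88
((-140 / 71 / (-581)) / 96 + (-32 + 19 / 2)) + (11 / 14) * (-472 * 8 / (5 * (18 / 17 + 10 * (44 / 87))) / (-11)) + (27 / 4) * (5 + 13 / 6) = 388395146611 / 11194696380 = 34.69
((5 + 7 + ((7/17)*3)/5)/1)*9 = 9369/85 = 110.22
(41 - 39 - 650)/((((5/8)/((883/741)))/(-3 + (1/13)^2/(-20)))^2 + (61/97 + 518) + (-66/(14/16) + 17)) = -141119732339568575712/100227862568457856511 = -1.41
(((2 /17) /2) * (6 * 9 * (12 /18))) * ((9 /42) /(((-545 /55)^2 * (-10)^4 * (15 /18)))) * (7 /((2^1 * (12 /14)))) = 22869 /10098850000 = 0.00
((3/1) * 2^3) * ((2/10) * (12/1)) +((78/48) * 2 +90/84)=8669/140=61.92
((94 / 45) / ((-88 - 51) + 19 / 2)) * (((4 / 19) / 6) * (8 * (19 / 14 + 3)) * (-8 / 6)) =366976 / 13951035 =0.03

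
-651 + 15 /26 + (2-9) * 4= -17639 /26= -678.42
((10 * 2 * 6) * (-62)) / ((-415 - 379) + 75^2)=-7440 / 4831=-1.54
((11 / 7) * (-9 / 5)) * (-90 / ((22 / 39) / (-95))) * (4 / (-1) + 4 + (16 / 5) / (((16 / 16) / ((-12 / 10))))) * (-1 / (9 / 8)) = -5121792 / 35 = -146336.91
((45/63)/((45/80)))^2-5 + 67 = 252478/3969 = 63.61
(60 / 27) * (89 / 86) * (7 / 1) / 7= 890 / 387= 2.30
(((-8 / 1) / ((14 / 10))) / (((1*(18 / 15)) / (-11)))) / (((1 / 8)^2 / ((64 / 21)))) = 4505600 / 441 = 10216.78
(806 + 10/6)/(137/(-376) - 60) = -911048/68091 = -13.38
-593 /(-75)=593 /75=7.91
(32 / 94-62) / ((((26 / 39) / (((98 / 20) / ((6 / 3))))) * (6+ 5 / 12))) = -91287 / 2585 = -35.31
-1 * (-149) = 149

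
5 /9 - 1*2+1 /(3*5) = -62 /45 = -1.38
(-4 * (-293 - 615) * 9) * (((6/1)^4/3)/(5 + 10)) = 4707072/5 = 941414.40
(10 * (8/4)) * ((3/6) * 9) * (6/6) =90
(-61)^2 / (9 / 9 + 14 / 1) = 3721 / 15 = 248.07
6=6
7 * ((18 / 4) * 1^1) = 63 / 2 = 31.50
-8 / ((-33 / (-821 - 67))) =-2368 / 11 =-215.27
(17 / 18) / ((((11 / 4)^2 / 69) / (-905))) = -2830840 / 363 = -7798.46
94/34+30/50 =286/85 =3.36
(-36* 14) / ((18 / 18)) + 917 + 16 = 429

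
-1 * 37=-37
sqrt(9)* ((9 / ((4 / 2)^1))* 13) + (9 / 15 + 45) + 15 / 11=24471 / 110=222.46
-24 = -24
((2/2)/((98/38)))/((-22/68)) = -646/539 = -1.20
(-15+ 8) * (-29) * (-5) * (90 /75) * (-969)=1180242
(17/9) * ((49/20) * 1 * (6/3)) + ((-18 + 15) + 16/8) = 743/90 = 8.26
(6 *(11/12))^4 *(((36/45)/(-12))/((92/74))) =-541717/11040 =-49.07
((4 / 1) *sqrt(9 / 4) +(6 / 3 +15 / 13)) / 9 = 119 / 117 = 1.02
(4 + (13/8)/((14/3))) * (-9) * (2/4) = -4383/224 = -19.57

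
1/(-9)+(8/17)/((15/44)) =971/765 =1.27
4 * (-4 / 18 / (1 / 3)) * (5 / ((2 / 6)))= -40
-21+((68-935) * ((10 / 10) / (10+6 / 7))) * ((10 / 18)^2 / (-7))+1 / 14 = -250043 / 14364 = -17.41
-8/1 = -8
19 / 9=2.11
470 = 470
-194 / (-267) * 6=388 / 89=4.36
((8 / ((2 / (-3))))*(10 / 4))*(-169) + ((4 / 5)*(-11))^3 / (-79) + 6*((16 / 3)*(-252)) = -29480566 / 9875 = -2985.37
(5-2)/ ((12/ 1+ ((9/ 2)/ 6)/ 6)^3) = 1536/ 912673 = 0.00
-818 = -818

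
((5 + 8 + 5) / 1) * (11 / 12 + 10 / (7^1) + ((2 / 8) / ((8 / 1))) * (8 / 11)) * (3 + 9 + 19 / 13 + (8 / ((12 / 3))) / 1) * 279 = 183867.41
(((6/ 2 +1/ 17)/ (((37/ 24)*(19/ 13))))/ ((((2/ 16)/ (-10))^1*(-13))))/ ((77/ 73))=7288320/ 920227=7.92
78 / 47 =1.66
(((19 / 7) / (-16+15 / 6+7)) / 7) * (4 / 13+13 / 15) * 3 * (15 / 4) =-0.79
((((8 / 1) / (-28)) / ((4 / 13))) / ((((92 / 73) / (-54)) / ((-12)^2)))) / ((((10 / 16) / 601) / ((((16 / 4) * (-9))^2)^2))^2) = 60156339474672885958705152 / 4025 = 14945674403645437505268.36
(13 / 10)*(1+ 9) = 13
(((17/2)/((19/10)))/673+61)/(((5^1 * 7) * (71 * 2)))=390046/31775695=0.01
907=907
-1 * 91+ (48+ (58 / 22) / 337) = -159372 / 3707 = -42.99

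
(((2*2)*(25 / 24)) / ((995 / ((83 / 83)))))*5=25 / 1194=0.02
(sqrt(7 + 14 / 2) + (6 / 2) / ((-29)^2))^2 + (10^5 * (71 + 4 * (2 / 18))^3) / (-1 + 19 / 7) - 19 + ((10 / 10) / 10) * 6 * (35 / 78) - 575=6 * sqrt(14) / 841 + 855532072533464037827 / 40217412222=21272678306.90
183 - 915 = -732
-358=-358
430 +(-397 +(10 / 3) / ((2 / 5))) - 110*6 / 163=18232 / 489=37.28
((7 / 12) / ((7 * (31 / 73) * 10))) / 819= 73 / 3046680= 0.00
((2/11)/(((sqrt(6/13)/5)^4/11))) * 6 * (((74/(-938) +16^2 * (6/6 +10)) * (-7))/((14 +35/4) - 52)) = 42921677500/1809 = 23726742.68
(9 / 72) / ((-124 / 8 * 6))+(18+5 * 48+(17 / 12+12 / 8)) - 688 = -105917 / 248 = -427.08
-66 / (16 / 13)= -429 / 8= -53.62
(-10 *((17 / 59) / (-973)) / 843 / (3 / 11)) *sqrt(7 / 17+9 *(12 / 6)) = 110 *sqrt(5321) / 145182303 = 0.00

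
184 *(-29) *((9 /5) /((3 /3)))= -48024 /5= -9604.80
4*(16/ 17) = 3.76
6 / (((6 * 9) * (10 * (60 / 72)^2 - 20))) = -0.01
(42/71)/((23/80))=2.06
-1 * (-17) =17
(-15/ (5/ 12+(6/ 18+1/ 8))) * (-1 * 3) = 360/ 7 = 51.43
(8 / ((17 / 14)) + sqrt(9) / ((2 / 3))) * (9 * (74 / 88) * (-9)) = -1129869 / 1496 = -755.26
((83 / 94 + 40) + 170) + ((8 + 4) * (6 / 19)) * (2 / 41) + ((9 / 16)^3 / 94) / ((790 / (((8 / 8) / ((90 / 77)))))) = 500120206893823 / 2369476198400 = 211.07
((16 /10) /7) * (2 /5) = 16 /175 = 0.09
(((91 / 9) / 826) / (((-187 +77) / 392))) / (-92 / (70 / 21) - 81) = 1274 / 3171663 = 0.00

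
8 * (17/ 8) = 17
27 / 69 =9 / 23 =0.39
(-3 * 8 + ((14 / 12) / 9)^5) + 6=-8264953625 / 459165024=-18.00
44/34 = 22/17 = 1.29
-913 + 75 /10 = -1811 /2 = -905.50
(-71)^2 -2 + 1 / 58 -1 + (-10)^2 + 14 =298817 / 58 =5152.02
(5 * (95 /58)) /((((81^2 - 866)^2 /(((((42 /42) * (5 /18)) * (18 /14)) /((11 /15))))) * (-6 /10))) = -2375 /11587671172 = -0.00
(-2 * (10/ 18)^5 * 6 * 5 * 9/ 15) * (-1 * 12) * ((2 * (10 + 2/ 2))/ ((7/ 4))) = 4400000/ 15309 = 287.41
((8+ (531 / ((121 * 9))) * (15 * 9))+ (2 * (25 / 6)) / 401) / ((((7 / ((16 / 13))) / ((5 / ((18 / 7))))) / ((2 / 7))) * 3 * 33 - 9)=859953920 / 11697588243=0.07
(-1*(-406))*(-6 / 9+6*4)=28420 / 3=9473.33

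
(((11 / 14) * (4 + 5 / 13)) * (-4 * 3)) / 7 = -3762 / 637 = -5.91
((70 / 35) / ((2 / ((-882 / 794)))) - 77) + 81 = 1147 / 397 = 2.89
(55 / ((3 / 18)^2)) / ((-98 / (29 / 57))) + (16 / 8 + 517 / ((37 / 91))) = 43515561 / 34447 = 1263.26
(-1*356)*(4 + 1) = -1780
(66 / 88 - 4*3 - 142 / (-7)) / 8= 253 / 224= 1.13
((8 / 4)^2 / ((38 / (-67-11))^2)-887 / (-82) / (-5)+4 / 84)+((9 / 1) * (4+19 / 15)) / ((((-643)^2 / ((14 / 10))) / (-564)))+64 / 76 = 99523325445043 / 6425431581450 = 15.49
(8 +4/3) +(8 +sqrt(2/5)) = sqrt(10)/5 +52/3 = 17.97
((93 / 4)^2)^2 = 74805201 / 256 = 292207.82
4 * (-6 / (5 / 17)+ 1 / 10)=-81.20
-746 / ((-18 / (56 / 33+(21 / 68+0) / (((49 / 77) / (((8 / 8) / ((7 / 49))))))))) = 4263763 / 20196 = 211.12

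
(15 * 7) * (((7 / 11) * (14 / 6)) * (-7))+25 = -11730 / 11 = -1066.36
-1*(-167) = 167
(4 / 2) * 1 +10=12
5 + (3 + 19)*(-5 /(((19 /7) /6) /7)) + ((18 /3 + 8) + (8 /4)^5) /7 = -224841 /133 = -1690.53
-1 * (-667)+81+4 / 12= 2245 / 3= 748.33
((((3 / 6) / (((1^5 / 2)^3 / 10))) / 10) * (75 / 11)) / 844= 75 / 2321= 0.03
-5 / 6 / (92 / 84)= -35 / 46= -0.76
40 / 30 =4 / 3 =1.33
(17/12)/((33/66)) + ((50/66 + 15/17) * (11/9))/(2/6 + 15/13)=37103/8874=4.18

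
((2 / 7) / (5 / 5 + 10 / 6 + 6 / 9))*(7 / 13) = 0.05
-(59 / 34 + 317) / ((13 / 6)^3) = -1170396 / 37349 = -31.34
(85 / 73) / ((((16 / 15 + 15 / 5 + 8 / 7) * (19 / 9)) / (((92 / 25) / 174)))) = 0.00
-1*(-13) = 13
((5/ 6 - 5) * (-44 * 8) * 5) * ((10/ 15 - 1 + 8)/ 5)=101200/ 9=11244.44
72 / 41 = 1.76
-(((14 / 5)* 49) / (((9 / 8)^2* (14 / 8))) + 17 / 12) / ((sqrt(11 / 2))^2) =-11.52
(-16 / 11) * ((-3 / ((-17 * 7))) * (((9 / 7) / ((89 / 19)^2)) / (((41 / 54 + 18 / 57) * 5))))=-160006752 / 400279378345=-0.00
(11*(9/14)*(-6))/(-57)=99/133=0.74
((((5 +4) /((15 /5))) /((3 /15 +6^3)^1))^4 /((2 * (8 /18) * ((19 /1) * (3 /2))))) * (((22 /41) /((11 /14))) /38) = 0.00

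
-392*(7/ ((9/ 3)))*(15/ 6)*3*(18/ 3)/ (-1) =41160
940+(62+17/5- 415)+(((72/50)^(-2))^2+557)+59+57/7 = 71412468419/58786560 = 1214.78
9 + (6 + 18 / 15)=81 / 5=16.20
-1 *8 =-8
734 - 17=717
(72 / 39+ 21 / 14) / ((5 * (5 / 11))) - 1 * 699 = -453393 / 650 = -697.53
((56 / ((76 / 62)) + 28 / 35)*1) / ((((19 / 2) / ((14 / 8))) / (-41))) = -633696 / 1805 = -351.08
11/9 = 1.22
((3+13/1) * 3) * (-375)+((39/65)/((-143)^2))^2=-188172720449991/10454040025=-18000.00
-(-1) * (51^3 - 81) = 132570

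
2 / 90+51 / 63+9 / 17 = 7289 / 5355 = 1.36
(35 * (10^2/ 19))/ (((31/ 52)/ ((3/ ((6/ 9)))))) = 819000/ 589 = 1390.49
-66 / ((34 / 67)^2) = -148137 / 578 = -256.29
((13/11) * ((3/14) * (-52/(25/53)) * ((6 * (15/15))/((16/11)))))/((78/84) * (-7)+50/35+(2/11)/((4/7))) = 295581/12200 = 24.23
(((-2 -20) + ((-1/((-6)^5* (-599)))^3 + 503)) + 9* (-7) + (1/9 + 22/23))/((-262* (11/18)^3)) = -974004981040968122990569/138975706474196125704192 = -7.01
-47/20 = -2.35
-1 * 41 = -41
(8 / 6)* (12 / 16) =1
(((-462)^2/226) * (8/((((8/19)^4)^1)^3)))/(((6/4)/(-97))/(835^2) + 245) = 7987518121286405218662354825/8041722346217383395328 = 993259.62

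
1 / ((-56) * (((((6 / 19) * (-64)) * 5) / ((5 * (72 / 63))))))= 19 / 18816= 0.00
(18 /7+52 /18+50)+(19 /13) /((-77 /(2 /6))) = 499585 /9009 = 55.45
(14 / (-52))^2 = 49 / 676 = 0.07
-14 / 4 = -7 / 2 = -3.50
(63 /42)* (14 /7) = 3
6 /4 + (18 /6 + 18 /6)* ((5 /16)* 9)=147 /8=18.38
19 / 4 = 4.75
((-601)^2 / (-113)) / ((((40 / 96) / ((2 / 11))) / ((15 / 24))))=-1083603 / 1243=-871.76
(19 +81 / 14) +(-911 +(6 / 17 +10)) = -875.86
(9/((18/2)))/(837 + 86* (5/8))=4/3563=0.00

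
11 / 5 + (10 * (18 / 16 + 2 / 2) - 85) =-1231 / 20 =-61.55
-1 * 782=-782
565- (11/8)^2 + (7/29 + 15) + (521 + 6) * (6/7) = 13382605/12992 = 1030.07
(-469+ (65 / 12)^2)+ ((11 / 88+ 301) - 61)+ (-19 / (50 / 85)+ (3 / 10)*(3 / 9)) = -166849 / 720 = -231.73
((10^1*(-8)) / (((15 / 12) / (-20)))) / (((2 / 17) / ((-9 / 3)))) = -32640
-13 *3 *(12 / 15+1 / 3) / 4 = -221 / 20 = -11.05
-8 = -8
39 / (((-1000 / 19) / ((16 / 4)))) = -741 / 250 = -2.96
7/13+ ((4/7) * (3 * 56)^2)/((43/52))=10902829/559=19504.17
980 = 980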